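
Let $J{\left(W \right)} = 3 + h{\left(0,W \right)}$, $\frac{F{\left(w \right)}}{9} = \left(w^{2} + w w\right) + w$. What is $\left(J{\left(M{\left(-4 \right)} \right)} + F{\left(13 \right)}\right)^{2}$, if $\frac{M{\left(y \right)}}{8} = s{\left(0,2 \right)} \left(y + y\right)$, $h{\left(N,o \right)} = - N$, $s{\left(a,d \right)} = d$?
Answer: $9998244$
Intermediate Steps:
$M{\left(y \right)} = 32 y$ ($M{\left(y \right)} = 8 \cdot 2 \left(y + y\right) = 8 \cdot 2 \cdot 2 y = 8 \cdot 4 y = 32 y$)
$F{\left(w \right)} = 9 w + 18 w^{2}$ ($F{\left(w \right)} = 9 \left(\left(w^{2} + w w\right) + w\right) = 9 \left(\left(w^{2} + w^{2}\right) + w\right) = 9 \left(2 w^{2} + w\right) = 9 \left(w + 2 w^{2}\right) = 9 w + 18 w^{2}$)
$J{\left(W \right)} = 3$ ($J{\left(W \right)} = 3 - 0 = 3 + 0 = 3$)
$\left(J{\left(M{\left(-4 \right)} \right)} + F{\left(13 \right)}\right)^{2} = \left(3 + 9 \cdot 13 \left(1 + 2 \cdot 13\right)\right)^{2} = \left(3 + 9 \cdot 13 \left(1 + 26\right)\right)^{2} = \left(3 + 9 \cdot 13 \cdot 27\right)^{2} = \left(3 + 3159\right)^{2} = 3162^{2} = 9998244$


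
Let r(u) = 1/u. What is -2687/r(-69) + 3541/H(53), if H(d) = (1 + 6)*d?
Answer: 68788054/371 ≈ 1.8541e+5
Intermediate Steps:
H(d) = 7*d
-2687/r(-69) + 3541/H(53) = -2687/(1/(-69)) + 3541/((7*53)) = -2687/(-1/69) + 3541/371 = -2687*(-69) + 3541*(1/371) = 185403 + 3541/371 = 68788054/371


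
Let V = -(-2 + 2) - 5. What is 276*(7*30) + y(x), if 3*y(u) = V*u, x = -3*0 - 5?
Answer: 173905/3 ≈ 57968.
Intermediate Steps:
x = -5 (x = 0 - 5 = -5)
V = -5 (V = -1*0 - 5 = 0 - 5 = -5)
y(u) = -5*u/3 (y(u) = (-5*u)/3 = -5*u/3)
276*(7*30) + y(x) = 276*(7*30) - 5/3*(-5) = 276*210 + 25/3 = 57960 + 25/3 = 173905/3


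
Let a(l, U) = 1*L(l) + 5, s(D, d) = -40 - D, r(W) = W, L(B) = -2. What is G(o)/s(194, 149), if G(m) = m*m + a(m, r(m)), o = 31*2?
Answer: -3847/234 ≈ -16.440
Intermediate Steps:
o = 62
a(l, U) = 3 (a(l, U) = 1*(-2) + 5 = -2 + 5 = 3)
G(m) = 3 + m² (G(m) = m*m + 3 = m² + 3 = 3 + m²)
G(o)/s(194, 149) = (3 + 62²)/(-40 - 1*194) = (3 + 3844)/(-40 - 194) = 3847/(-234) = 3847*(-1/234) = -3847/234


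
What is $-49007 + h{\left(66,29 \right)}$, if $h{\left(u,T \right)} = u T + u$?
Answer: $-47027$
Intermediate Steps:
$h{\left(u,T \right)} = u + T u$ ($h{\left(u,T \right)} = T u + u = u + T u$)
$-49007 + h{\left(66,29 \right)} = -49007 + 66 \left(1 + 29\right) = -49007 + 66 \cdot 30 = -49007 + 1980 = -47027$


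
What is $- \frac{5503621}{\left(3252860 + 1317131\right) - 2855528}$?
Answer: $- \frac{5503621}{1714463} \approx -3.2101$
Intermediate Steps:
$- \frac{5503621}{\left(3252860 + 1317131\right) - 2855528} = - \frac{5503621}{4569991 - 2855528} = - \frac{5503621}{1714463}$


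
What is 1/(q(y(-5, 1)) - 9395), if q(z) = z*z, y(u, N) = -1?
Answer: -1/9394 ≈ -0.00010645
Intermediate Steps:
q(z) = z**2
1/(q(y(-5, 1)) - 9395) = 1/((-1)**2 - 9395) = 1/(1 - 9395) = 1/(-9394) = -1/9394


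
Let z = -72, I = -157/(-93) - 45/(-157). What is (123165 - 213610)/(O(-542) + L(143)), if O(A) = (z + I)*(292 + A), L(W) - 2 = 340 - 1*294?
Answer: -1320587445/256310348 ≈ -5.1523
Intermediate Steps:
L(W) = 48 (L(W) = 2 + (340 - 1*294) = 2 + (340 - 294) = 2 + 46 = 48)
I = 28834/14601 (I = -157*(-1/93) - 45*(-1/157) = 157/93 + 45/157 = 28834/14601 ≈ 1.9748)
O(A) = -298551896/14601 - 1022438*A/14601 (O(A) = (-72 + 28834/14601)*(292 + A) = -1022438*(292 + A)/14601 = -298551896/14601 - 1022438*A/14601)
(123165 - 213610)/(O(-542) + L(143)) = (123165 - 213610)/((-298551896/14601 - 1022438/14601*(-542)) + 48) = -90445/((-298551896/14601 + 554161396/14601) + 48) = -90445/(255609500/14601 + 48) = -90445/256310348/14601 = -90445*14601/256310348 = -1320587445/256310348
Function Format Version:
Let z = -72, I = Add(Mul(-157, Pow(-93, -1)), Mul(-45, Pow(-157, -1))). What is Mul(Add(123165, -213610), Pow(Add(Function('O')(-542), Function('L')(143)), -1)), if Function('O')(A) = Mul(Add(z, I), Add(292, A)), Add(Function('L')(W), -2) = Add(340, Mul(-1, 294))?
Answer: Rational(-1320587445, 256310348) ≈ -5.1523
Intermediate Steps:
Function('L')(W) = 48 (Function('L')(W) = Add(2, Add(340, Mul(-1, 294))) = Add(2, Add(340, -294)) = Add(2, 46) = 48)
I = Rational(28834, 14601) (I = Add(Mul(-157, Rational(-1, 93)), Mul(-45, Rational(-1, 157))) = Add(Rational(157, 93), Rational(45, 157)) = Rational(28834, 14601) ≈ 1.9748)
Function('O')(A) = Add(Rational(-298551896, 14601), Mul(Rational(-1022438, 14601), A)) (Function('O')(A) = Mul(Add(-72, Rational(28834, 14601)), Add(292, A)) = Mul(Rational(-1022438, 14601), Add(292, A)) = Add(Rational(-298551896, 14601), Mul(Rational(-1022438, 14601), A)))
Mul(Add(123165, -213610), Pow(Add(Function('O')(-542), Function('L')(143)), -1)) = Mul(Add(123165, -213610), Pow(Add(Add(Rational(-298551896, 14601), Mul(Rational(-1022438, 14601), -542)), 48), -1)) = Mul(-90445, Pow(Add(Add(Rational(-298551896, 14601), Rational(554161396, 14601)), 48), -1)) = Mul(-90445, Pow(Add(Rational(255609500, 14601), 48), -1)) = Mul(-90445, Pow(Rational(256310348, 14601), -1)) = Mul(-90445, Rational(14601, 256310348)) = Rational(-1320587445, 256310348)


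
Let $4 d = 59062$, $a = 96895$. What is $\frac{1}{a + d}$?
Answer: $\frac{2}{223321} \approx 8.9557 \cdot 10^{-6}$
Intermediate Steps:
$d = \frac{29531}{2}$ ($d = \frac{1}{4} \cdot 59062 = \frac{29531}{2} \approx 14766.0$)
$\frac{1}{a + d} = \frac{1}{96895 + \frac{29531}{2}} = \frac{1}{\frac{223321}{2}} = \frac{2}{223321}$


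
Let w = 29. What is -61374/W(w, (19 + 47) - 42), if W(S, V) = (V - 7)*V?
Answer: -10229/68 ≈ -150.43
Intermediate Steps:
W(S, V) = V*(-7 + V) (W(S, V) = (-7 + V)*V = V*(-7 + V))
-61374/W(w, (19 + 47) - 42) = -61374*1/((-7 + ((19 + 47) - 42))*((19 + 47) - 42)) = -61374*1/((-7 + (66 - 42))*(66 - 42)) = -61374*1/(24*(-7 + 24)) = -61374/(24*17) = -61374/408 = -61374*1/408 = -10229/68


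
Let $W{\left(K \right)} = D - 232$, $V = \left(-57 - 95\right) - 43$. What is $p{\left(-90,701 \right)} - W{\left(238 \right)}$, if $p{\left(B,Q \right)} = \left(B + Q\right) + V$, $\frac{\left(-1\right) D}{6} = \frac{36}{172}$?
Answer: $\frac{27918}{43} \approx 649.26$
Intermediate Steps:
$D = - \frac{54}{43}$ ($D = - 6 \cdot \frac{36}{172} = - 6 \cdot 36 \cdot \frac{1}{172} = \left(-6\right) \frac{9}{43} = - \frac{54}{43} \approx -1.2558$)
$V = -195$ ($V = -152 - 43 = -195$)
$p{\left(B,Q \right)} = -195 + B + Q$ ($p{\left(B,Q \right)} = \left(B + Q\right) - 195 = -195 + B + Q$)
$W{\left(K \right)} = - \frac{10030}{43}$ ($W{\left(K \right)} = - \frac{54}{43} - 232 = - \frac{10030}{43}$)
$p{\left(-90,701 \right)} - W{\left(238 \right)} = \left(-195 - 90 + 701\right) - - \frac{10030}{43} = 416 + \frac{10030}{43} = \frac{27918}{43}$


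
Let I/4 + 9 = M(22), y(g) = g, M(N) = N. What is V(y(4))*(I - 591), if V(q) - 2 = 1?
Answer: -1617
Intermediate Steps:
I = 52 (I = -36 + 4*22 = -36 + 88 = 52)
V(q) = 3 (V(q) = 2 + 1 = 3)
V(y(4))*(I - 591) = 3*(52 - 591) = 3*(-539) = -1617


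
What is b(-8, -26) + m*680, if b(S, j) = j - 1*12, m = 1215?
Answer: 826162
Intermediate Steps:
b(S, j) = -12 + j (b(S, j) = j - 12 = -12 + j)
b(-8, -26) + m*680 = (-12 - 26) + 1215*680 = -38 + 826200 = 826162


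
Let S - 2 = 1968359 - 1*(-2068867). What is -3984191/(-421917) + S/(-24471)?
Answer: -535292662705/3441576969 ≈ -155.54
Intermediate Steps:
S = 4037228 (S = 2 + (1968359 - 1*(-2068867)) = 2 + (1968359 + 2068867) = 2 + 4037226 = 4037228)
-3984191/(-421917) + S/(-24471) = -3984191/(-421917) + 4037228/(-24471) = -3984191*(-1/421917) + 4037228*(-1/24471) = 3984191/421917 - 4037228/24471 = -535292662705/3441576969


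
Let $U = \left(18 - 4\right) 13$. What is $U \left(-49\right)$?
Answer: $-8918$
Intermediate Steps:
$U = 182$ ($U = 14 \cdot 13 = 182$)
$U \left(-49\right) = 182 \left(-49\right) = -8918$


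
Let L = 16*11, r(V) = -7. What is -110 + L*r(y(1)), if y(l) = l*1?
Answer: -1342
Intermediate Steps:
y(l) = l
L = 176
-110 + L*r(y(1)) = -110 + 176*(-7) = -110 - 1232 = -1342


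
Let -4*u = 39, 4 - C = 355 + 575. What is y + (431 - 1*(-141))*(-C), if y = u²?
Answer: 8476273/16 ≈ 5.2977e+5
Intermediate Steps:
C = -926 (C = 4 - (355 + 575) = 4 - 1*930 = 4 - 930 = -926)
u = -39/4 (u = -¼*39 = -39/4 ≈ -9.7500)
y = 1521/16 (y = (-39/4)² = 1521/16 ≈ 95.063)
y + (431 - 1*(-141))*(-C) = 1521/16 + (431 - 1*(-141))*(-1*(-926)) = 1521/16 + (431 + 141)*926 = 1521/16 + 572*926 = 1521/16 + 529672 = 8476273/16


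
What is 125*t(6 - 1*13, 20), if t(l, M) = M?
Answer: 2500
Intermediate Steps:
125*t(6 - 1*13, 20) = 125*20 = 2500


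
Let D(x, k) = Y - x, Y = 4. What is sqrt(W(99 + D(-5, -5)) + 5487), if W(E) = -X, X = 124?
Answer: sqrt(5363) ≈ 73.233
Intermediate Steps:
D(x, k) = 4 - x
W(E) = -124 (W(E) = -1*124 = -124)
sqrt(W(99 + D(-5, -5)) + 5487) = sqrt(-124 + 5487) = sqrt(5363)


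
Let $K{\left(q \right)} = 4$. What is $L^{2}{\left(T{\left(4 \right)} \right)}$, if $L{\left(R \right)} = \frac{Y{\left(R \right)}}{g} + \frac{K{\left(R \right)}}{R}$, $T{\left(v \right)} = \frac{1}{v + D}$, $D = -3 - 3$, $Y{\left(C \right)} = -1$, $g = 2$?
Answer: $\frac{289}{4} \approx 72.25$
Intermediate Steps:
$D = -6$ ($D = -3 - 3 = -6$)
$T{\left(v \right)} = \frac{1}{-6 + v}$ ($T{\left(v \right)} = \frac{1}{v - 6} = \frac{1}{-6 + v}$)
$L{\left(R \right)} = - \frac{1}{2} + \frac{4}{R}$
$L^{2}{\left(T{\left(4 \right)} \right)} = \left(\frac{8 - \frac{1}{-6 + 4}}{2 \frac{1}{-6 + 4}}\right)^{2} = \left(\frac{8 - \frac{1}{-2}}{2 \frac{1}{-2}}\right)^{2} = \left(\frac{8 - - \frac{1}{2}}{2 \left(- \frac{1}{2}\right)}\right)^{2} = \left(\frac{1}{2} \left(-2\right) \left(8 + \frac{1}{2}\right)\right)^{2} = \left(\frac{1}{2} \left(-2\right) \frac{17}{2}\right)^{2} = \left(- \frac{17}{2}\right)^{2} = \frac{289}{4}$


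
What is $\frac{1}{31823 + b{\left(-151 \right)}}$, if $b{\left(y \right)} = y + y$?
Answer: $\frac{1}{31521} \approx 3.1725 \cdot 10^{-5}$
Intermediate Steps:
$b{\left(y \right)} = 2 y$
$\frac{1}{31823 + b{\left(-151 \right)}} = \frac{1}{31823 + 2 \left(-151\right)} = \frac{1}{31823 - 302} = \frac{1}{31521}$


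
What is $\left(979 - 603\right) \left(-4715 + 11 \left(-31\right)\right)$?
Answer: $-1901056$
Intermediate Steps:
$\left(979 - 603\right) \left(-4715 + 11 \left(-31\right)\right) = 376 \left(-4715 - 341\right) = 376 \left(-5056\right) = -1901056$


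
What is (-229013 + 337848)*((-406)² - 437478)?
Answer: -29672992070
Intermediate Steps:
(-229013 + 337848)*((-406)² - 437478) = 108835*(164836 - 437478) = 108835*(-272642) = -29672992070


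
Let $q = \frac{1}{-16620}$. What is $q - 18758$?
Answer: $- \frac{311757961}{16620} \approx -18758.0$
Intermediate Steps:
$q = - \frac{1}{16620} \approx -6.0168 \cdot 10^{-5}$
$q - 18758 = - \frac{1}{16620} - 18758 = - \frac{311757961}{16620}$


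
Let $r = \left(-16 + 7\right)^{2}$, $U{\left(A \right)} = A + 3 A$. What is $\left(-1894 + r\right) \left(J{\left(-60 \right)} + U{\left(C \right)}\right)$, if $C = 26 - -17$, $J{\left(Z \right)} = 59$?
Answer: $-418803$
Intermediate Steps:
$C = 43$ ($C = 26 + 17 = 43$)
$U{\left(A \right)} = 4 A$
$r = 81$ ($r = \left(-9\right)^{2} = 81$)
$\left(-1894 + r\right) \left(J{\left(-60 \right)} + U{\left(C \right)}\right) = \left(-1894 + 81\right) \left(59 + 4 \cdot 43\right) = - 1813 \left(59 + 172\right) = \left(-1813\right) 231 = -418803$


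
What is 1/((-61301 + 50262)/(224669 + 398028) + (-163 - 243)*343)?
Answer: -622697/86715549865 ≈ -7.1809e-6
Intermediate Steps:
1/((-61301 + 50262)/(224669 + 398028) + (-163 - 243)*343) = 1/(-11039/622697 - 406*343) = 1/(-11039*1/622697 - 139258) = 1/(-11039/622697 - 139258) = 1/(-86715549865/622697) = -622697/86715549865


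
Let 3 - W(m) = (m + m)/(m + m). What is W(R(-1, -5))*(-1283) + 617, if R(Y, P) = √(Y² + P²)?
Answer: -1949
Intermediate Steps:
R(Y, P) = √(P² + Y²)
W(m) = 2 (W(m) = 3 - (m + m)/(m + m) = 3 - 2*m/(2*m) = 3 - 2*m*1/(2*m) = 3 - 1*1 = 3 - 1 = 2)
W(R(-1, -5))*(-1283) + 617 = 2*(-1283) + 617 = -2566 + 617 = -1949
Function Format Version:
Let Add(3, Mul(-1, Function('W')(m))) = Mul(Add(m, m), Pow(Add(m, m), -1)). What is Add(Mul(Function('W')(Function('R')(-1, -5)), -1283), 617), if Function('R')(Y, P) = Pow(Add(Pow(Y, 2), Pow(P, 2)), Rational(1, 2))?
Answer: -1949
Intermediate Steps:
Function('R')(Y, P) = Pow(Add(Pow(P, 2), Pow(Y, 2)), Rational(1, 2))
Function('W')(m) = 2 (Function('W')(m) = Add(3, Mul(-1, Mul(Add(m, m), Pow(Add(m, m), -1)))) = Add(3, Mul(-1, Mul(Mul(2, m), Pow(Mul(2, m), -1)))) = Add(3, Mul(-1, Mul(Mul(2, m), Mul(Rational(1, 2), Pow(m, -1))))) = Add(3, Mul(-1, 1)) = Add(3, -1) = 2)
Add(Mul(Function('W')(Function('R')(-1, -5)), -1283), 617) = Add(Mul(2, -1283), 617) = Add(-2566, 617) = -1949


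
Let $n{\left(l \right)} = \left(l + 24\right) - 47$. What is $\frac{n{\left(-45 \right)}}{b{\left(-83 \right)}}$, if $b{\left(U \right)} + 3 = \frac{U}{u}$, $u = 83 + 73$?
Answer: $\frac{10608}{551} \approx 19.252$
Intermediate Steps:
$u = 156$
$b{\left(U \right)} = -3 + \frac{U}{156}$
$n{\left(l \right)} = -23 + l$ ($n{\left(l \right)} = \left(24 + l\right) - 47 = -23 + l$)
$\frac{n{\left(-45 \right)}}{b{\left(-83 \right)}} = \frac{-23 - 45}{-3 + \frac{1}{156} \left(-83\right)} = - \frac{68}{-3 - \frac{83}{156}} = - \frac{68}{- \frac{551}{156}} = \left(-68\right) \left(- \frac{156}{551}\right) = \frac{10608}{551}$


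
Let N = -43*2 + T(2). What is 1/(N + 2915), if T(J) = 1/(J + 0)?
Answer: 2/5659 ≈ 0.00035342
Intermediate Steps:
T(J) = 1/J
N = -171/2 (N = -43*2 + 1/2 = -86 + ½ = -171/2 ≈ -85.500)
1/(N + 2915) = 1/(-171/2 + 2915) = 1/(5659/2) = 2/5659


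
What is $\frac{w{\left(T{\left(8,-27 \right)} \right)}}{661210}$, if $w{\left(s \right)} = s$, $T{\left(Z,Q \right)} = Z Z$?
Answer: $\frac{32}{330605} \approx 9.6792 \cdot 10^{-5}$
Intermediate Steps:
$T{\left(Z,Q \right)} = Z^{2}$
$\frac{w{\left(T{\left(8,-27 \right)} \right)}}{661210} = \frac{8^{2}}{661210} = 64 \cdot \frac{1}{661210} = \frac{32}{330605}$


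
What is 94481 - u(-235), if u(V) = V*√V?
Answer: 94481 + 235*I*√235 ≈ 94481.0 + 3602.5*I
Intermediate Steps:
u(V) = V^(3/2)
94481 - u(-235) = 94481 - (-235)^(3/2) = 94481 - (-235)*I*√235 = 94481 + 235*I*√235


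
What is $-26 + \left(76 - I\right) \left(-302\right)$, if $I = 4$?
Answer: $-21770$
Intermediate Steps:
$-26 + \left(76 - I\right) \left(-302\right) = -26 + \left(76 - 4\right) \left(-302\right) = -26 + 72 \left(-302\right) = -26 - 21744 = -21770$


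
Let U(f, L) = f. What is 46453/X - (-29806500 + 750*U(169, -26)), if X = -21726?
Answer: 644822202047/21726 ≈ 2.9680e+7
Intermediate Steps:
46453/X - (-29806500 + 750*U(169, -26)) = 46453/(-21726) - 750/(1/(169 - 39742)) = 46453*(-1/21726) - 750/(1/(-39573)) = -46453/21726 - 750/(-1/39573) = -46453/21726 - 750*(-39573) = -46453/21726 + 29679750 = 644822202047/21726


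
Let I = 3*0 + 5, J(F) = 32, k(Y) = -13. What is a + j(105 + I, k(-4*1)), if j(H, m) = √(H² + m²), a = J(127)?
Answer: 32 + √12269 ≈ 142.77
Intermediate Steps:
I = 5 (I = 0 + 5 = 5)
a = 32
a + j(105 + I, k(-4*1)) = 32 + √((105 + 5)² + (-13)²) = 32 + √(110² + 169) = 32 + √(12100 + 169) = 32 + √12269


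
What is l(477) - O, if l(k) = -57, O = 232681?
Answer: -232738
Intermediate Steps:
l(477) - O = -57 - 1*232681 = -57 - 232681 = -232738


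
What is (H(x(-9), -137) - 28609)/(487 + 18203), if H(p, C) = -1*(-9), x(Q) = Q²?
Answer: -2860/1869 ≈ -1.5302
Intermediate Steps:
H(p, C) = 9
(H(x(-9), -137) - 28609)/(487 + 18203) = (9 - 28609)/(487 + 18203) = -28600/18690 = -28600*1/18690 = -2860/1869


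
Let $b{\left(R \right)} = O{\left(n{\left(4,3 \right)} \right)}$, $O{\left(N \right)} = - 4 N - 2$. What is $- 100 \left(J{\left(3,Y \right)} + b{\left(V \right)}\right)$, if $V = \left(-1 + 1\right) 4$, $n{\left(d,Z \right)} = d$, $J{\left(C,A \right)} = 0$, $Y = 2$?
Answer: $1800$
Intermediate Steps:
$V = 0$ ($V = 0 \cdot 4 = 0$)
$O{\left(N \right)} = -2 - 4 N$
$b{\left(R \right)} = -18$ ($b{\left(R \right)} = -2 - 16 = -18$)
$- 100 \left(J{\left(3,Y \right)} + b{\left(V \right)}\right) = - 100 \left(0 - 18\right) = \left(-100\right) \left(-18\right) = 1800$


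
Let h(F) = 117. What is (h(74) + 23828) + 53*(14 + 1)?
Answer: 24740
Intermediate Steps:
(h(74) + 23828) + 53*(14 + 1) = (117 + 23828) + 53*(14 + 1) = 23945 + 53*15 = 23945 + 795 = 24740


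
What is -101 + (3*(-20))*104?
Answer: -6341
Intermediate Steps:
-101 + (3*(-20))*104 = -101 - 60*104 = -101 - 6240 = -6341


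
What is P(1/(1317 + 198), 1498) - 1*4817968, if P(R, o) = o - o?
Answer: -4817968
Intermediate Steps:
P(R, o) = 0
P(1/(1317 + 198), 1498) - 1*4817968 = 0 - 1*4817968 = 0 - 4817968 = -4817968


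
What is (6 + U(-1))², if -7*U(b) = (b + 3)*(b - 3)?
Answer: 2500/49 ≈ 51.020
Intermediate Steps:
U(b) = -(-3 + b)*(3 + b)/7 (U(b) = -(b + 3)*(b - 3)/7 = -(3 + b)*(-3 + b)/7 = -(-3 + b)*(3 + b)/7)
(6 + U(-1))² = (6 + (9/7 - ⅐*(-1)²))² = (6 + (9/7 - ⅐*1))² = (6 + (9/7 - ⅐))² = (6 + 8/7)² = (50/7)² = 2500/49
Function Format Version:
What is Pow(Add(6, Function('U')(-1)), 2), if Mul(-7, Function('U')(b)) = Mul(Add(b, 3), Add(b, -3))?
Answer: Rational(2500, 49) ≈ 51.020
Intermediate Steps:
Function('U')(b) = Mul(Rational(-1, 7), Add(-3, b), Add(3, b)) (Function('U')(b) = Mul(Rational(-1, 7), Mul(Add(b, 3), Add(b, -3))) = Mul(Rational(-1, 7), Mul(Add(3, b), Add(-3, b))) = Mul(Rational(-1, 7), Mul(Add(-3, b), Add(3, b))) = Mul(Rational(-1, 7), Add(-3, b), Add(3, b)))
Pow(Add(6, Function('U')(-1)), 2) = Pow(Add(6, Add(Rational(9, 7), Mul(Rational(-1, 7), Pow(-1, 2)))), 2) = Pow(Add(6, Add(Rational(9, 7), Mul(Rational(-1, 7), 1))), 2) = Pow(Add(6, Add(Rational(9, 7), Rational(-1, 7))), 2) = Pow(Add(6, Rational(8, 7)), 2) = Pow(Rational(50, 7), 2) = Rational(2500, 49)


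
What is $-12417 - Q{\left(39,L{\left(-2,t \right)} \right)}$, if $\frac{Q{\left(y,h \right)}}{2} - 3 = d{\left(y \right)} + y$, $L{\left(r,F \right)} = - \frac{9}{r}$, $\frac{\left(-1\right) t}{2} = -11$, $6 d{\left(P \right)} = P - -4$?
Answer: $- \frac{37546}{3} \approx -12515.0$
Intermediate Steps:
$d{\left(P \right)} = \frac{2}{3} + \frac{P}{6}$ ($d{\left(P \right)} = \frac{P - -4}{6} = \frac{P + 4}{6} = \frac{4 + P}{6} = \frac{2}{3} + \frac{P}{6}$)
$t = 22$ ($t = \left(-2\right) \left(-11\right) = 22$)
$Q{\left(y,h \right)} = \frac{22}{3} + \frac{7 y}{3}$ ($Q{\left(y,h \right)} = 6 + 2 \left(\left(\frac{2}{3} + \frac{y}{6}\right) + y\right) = 6 + 2 \left(\frac{2}{3} + \frac{7 y}{6}\right) = 6 + \left(\frac{4}{3} + \frac{7 y}{3}\right) = \frac{22}{3} + \frac{7 y}{3}$)
$-12417 - Q{\left(39,L{\left(-2,t \right)} \right)} = -12417 - \left(\frac{22}{3} + \frac{7}{3} \cdot 39\right) = -12417 - \left(\frac{22}{3} + 91\right) = -12417 - \frac{295}{3} = - \frac{37546}{3}$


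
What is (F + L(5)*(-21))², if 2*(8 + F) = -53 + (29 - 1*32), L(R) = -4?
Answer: 2304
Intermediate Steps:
F = -36 (F = -8 + (-53 + (29 - 1*32))/2 = -8 + (-53 + (29 - 32))/2 = -8 + (-53 - 3)/2 = -8 + (½)*(-56) = -8 - 28 = -36)
(F + L(5)*(-21))² = (-36 - 4*(-21))² = (-36 + 84)² = 48² = 2304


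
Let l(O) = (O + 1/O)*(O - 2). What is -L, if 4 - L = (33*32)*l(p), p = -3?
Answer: 17596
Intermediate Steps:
l(O) = (-2 + O)*(O + 1/O) (l(O) = (O + 1/O)*(-2 + O) = (-2 + O)*(O + 1/O))
L = -17596 (L = 4 - 33*32*(1 + (-3)² - 2*(-3) - 2/(-3)) = 4 - 1056*(1 + 9 + 6 - 2*(-⅓)) = 4 - 1056*(1 + 9 + 6 + ⅔) = 4 - 1056*50/3 = 4 - 1*17600 = 4 - 17600 = -17596)
-L = -1*(-17596) = 17596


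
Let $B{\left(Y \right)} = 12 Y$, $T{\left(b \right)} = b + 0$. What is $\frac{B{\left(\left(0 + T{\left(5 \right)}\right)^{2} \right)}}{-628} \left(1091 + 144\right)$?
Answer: $- \frac{92625}{157} \approx -589.97$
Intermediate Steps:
$T{\left(b \right)} = b$
$\frac{B{\left(\left(0 + T{\left(5 \right)}\right)^{2} \right)}}{-628} \left(1091 + 144\right) = \frac{12 \left(0 + 5\right)^{2}}{-628} \left(1091 + 144\right) = 12 \cdot 5^{2} \left(- \frac{1}{628}\right) 1235 = 12 \cdot 25 \left(- \frac{1}{628}\right) 1235 = 300 \left(- \frac{1}{628}\right) 1235 = \left(- \frac{75}{157}\right) 1235 = - \frac{92625}{157}$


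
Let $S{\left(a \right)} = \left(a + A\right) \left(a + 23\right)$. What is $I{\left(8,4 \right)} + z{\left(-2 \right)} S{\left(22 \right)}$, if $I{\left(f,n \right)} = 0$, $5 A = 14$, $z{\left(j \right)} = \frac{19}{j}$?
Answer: $-10602$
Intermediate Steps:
$A = \frac{14}{5}$ ($A = \frac{1}{5} \cdot 14 = \frac{14}{5} \approx 2.8$)
$S{\left(a \right)} = \left(23 + a\right) \left(\frac{14}{5} + a\right)$ ($S{\left(a \right)} = \left(a + \frac{14}{5}\right) \left(a + 23\right) = \left(\frac{14}{5} + a\right) \left(23 + a\right) = \left(23 + a\right) \left(\frac{14}{5} + a\right)$)
$I{\left(8,4 \right)} + z{\left(-2 \right)} S{\left(22 \right)} = 0 + \frac{19}{-2} \left(\frac{322}{5} + 22^{2} + \frac{129}{5} \cdot 22\right) = 0 + 19 \left(- \frac{1}{2}\right) \left(\frac{322}{5} + 484 + \frac{2838}{5}\right) = 0 - 10602 = -10602$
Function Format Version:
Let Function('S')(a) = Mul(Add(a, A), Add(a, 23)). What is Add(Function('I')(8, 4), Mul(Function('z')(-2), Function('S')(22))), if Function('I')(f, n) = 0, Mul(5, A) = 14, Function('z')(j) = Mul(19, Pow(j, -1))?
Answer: -10602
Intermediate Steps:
A = Rational(14, 5) (A = Mul(Rational(1, 5), 14) = Rational(14, 5) ≈ 2.8000)
Function('S')(a) = Mul(Add(23, a), Add(Rational(14, 5), a)) (Function('S')(a) = Mul(Add(a, Rational(14, 5)), Add(a, 23)) = Mul(Add(Rational(14, 5), a), Add(23, a)) = Mul(Add(23, a), Add(Rational(14, 5), a)))
Add(Function('I')(8, 4), Mul(Function('z')(-2), Function('S')(22))) = Add(0, Mul(Mul(19, Pow(-2, -1)), Add(Rational(322, 5), Pow(22, 2), Mul(Rational(129, 5), 22)))) = Add(0, Mul(Mul(19, Rational(-1, 2)), Add(Rational(322, 5), 484, Rational(2838, 5)))) = Add(0, Mul(Rational(-19, 2), 1116)) = Add(0, -10602) = -10602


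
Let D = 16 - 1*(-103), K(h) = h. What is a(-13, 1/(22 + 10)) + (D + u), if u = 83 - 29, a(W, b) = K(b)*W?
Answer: 5523/32 ≈ 172.59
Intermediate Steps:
a(W, b) = W*b (a(W, b) = b*W = W*b)
u = 54
D = 119 (D = 16 + 103 = 119)
a(-13, 1/(22 + 10)) + (D + u) = -13/(22 + 10) + (119 + 54) = -13/32 + 173 = 5523/32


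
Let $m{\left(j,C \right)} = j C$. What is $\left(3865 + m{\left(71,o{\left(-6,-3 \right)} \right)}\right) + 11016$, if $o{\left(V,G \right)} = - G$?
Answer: $15094$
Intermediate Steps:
$m{\left(j,C \right)} = C j$
$\left(3865 + m{\left(71,o{\left(-6,-3 \right)} \right)}\right) + 11016 = \left(3865 + \left(-1\right) \left(-3\right) 71\right) + 11016 = \left(3865 + 3 \cdot 71\right) + 11016 = \left(3865 + 213\right) + 11016 = 4078 + 11016 = 15094$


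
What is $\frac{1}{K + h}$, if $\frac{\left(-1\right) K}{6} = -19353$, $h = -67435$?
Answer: $\frac{1}{48683} \approx 2.0541 \cdot 10^{-5}$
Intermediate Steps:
$K = 116118$ ($K = \left(-6\right) \left(-19353\right) = 116118$)
$\frac{1}{K + h} = \frac{1}{116118 - 67435} = \frac{1}{48683}$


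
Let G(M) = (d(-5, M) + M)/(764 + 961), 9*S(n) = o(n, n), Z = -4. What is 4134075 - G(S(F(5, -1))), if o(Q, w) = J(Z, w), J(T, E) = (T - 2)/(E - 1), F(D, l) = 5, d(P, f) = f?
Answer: 21393838126/5175 ≈ 4.1341e+6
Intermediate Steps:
J(T, E) = (-2 + T)/(-1 + E)
o(Q, w) = -6/(-1 + w) (o(Q, w) = (-2 - 4)/(-1 + w) = -6/(-1 + w))
S(n) = -2/(3*(-1 + n)) (S(n) = (-6/(-1 + n))/9 = -2/(3*(-1 + n)))
G(M) = 2*M/1725 (G(M) = (M + M)/(764 + 961) = (2*M)/1725 = (2*M)*(1/1725) = 2*M/1725)
4134075 - G(S(F(5, -1))) = 4134075 - 2*(-2/(-3 + 3*5))/1725 = 4134075 - 2*(-2/(-3 + 15))/1725 = 4134075 - 2*(-2/12)/1725 = 4134075 - 2*(-2*1/12)/1725 = 4134075 - 2*(-1)/(1725*6) = 4134075 - 1*(-1/5175) = 4134075 + 1/5175 = 21393838126/5175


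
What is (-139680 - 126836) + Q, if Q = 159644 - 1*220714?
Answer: -327586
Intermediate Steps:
Q = -61070 (Q = 159644 - 220714 = -61070)
(-139680 - 126836) + Q = (-139680 - 126836) - 61070 = -266516 - 61070 = -327586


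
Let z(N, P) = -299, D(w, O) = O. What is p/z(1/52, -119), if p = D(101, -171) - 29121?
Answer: 29292/299 ≈ 97.967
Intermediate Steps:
p = -29292 (p = -171 - 29121 = -29292)
p/z(1/52, -119) = -29292/(-299) = -29292*(-1/299) = 29292/299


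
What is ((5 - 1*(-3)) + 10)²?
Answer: 324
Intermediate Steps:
((5 - 1*(-3)) + 10)² = ((5 + 3) + 10)² = (8 + 10)² = 18² = 324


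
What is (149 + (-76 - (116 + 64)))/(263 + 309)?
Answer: -107/572 ≈ -0.18706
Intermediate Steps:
(149 + (-76 - (116 + 64)))/(263 + 309) = (149 + (-76 - 1*180))/572 = (149 + (-76 - 180))*(1/572) = (149 - 256)*(1/572) = -107*1/572 = -107/572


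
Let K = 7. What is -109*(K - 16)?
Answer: 981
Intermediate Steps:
-109*(K - 16) = -109*(7 - 16) = -109*(-9) = 981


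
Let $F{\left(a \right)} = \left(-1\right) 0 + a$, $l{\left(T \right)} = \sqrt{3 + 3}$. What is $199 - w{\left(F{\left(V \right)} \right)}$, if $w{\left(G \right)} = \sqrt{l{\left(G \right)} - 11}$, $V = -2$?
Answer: $199 - \sqrt{-11 + \sqrt{6}} \approx 199.0 - 2.9241 i$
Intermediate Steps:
$l{\left(T \right)} = \sqrt{6}$
$F{\left(a \right)} = a$ ($F{\left(a \right)} = 0 + a = a$)
$w{\left(G \right)} = \sqrt{-11 + \sqrt{6}}$ ($w{\left(G \right)} = \sqrt{\sqrt{6} - 11} = \sqrt{-11 + \sqrt{6}}$)
$199 - w{\left(F{\left(V \right)} \right)} = 199 - \sqrt{-11 + \sqrt{6}}$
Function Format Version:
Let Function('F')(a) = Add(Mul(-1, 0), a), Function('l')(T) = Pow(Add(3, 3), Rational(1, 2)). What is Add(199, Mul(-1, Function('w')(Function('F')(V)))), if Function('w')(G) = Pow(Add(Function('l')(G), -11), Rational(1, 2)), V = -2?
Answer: Add(199, Mul(-1, Pow(Add(-11, Pow(6, Rational(1, 2))), Rational(1, 2)))) ≈ Add(199.00, Mul(-2.9241, I))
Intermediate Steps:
Function('l')(T) = Pow(6, Rational(1, 2))
Function('F')(a) = a (Function('F')(a) = Add(0, a) = a)
Function('w')(G) = Pow(Add(-11, Pow(6, Rational(1, 2))), Rational(1, 2)) (Function('w')(G) = Pow(Add(Pow(6, Rational(1, 2)), -11), Rational(1, 2)) = Pow(Add(-11, Pow(6, Rational(1, 2))), Rational(1, 2)))
Add(199, Mul(-1, Function('w')(Function('F')(V)))) = Add(199, Mul(-1, Pow(Add(-11, Pow(6, Rational(1, 2))), Rational(1, 2))))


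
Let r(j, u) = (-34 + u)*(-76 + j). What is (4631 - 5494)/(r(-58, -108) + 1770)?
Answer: -863/20798 ≈ -0.041494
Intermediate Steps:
r(j, u) = (-76 + j)*(-34 + u)
(4631 - 5494)/(r(-58, -108) + 1770) = (4631 - 5494)/((2584 - 76*(-108) - 34*(-58) - 58*(-108)) + 1770) = -863/((2584 + 8208 + 1972 + 6264) + 1770) = -863/(19028 + 1770) = -863/20798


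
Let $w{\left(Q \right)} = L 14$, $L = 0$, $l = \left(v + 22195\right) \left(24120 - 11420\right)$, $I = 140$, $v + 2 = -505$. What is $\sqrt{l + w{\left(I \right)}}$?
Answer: $20 \sqrt{688594} \approx 16596.0$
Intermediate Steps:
$v = -507$ ($v = -2 - 505 = -507$)
$l = 275437600$ ($l = \left(-507 + 22195\right) \left(24120 - 11420\right) = 21688 \cdot 12700 = 275437600$)
$w{\left(Q \right)} = 0$ ($w{\left(Q \right)} = 0 \cdot 14 = 0$)
$\sqrt{l + w{\left(I \right)}} = \sqrt{275437600 + 0} = \sqrt{275437600} = 20 \sqrt{688594}$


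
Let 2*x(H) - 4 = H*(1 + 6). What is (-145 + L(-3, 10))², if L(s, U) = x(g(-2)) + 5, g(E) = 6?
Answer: 13689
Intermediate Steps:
x(H) = 2 + 7*H/2 (x(H) = 2 + (H*(1 + 6))/2 = 2 + (H*7)/2 = 2 + (7*H)/2 = 2 + 7*H/2)
L(s, U) = 28 (L(s, U) = (2 + (7/2)*6) + 5 = (2 + 21) + 5 = 23 + 5 = 28)
(-145 + L(-3, 10))² = (-145 + 28)² = (-117)² = 13689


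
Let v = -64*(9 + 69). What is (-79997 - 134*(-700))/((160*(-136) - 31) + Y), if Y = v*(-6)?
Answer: 13803/8161 ≈ 1.6913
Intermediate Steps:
v = -4992 (v = -64*78 = -4992)
Y = 29952 (Y = -4992*(-6) = 29952)
(-79997 - 134*(-700))/((160*(-136) - 31) + Y) = (-79997 - 134*(-700))/((160*(-136) - 31) + 29952) = (-79997 + 93800)/((-21760 - 31) + 29952) = 13803/(-21791 + 29952) = 13803/8161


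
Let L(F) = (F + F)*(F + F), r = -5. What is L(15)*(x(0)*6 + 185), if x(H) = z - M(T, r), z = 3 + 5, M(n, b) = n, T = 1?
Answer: 204300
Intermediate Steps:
z = 8
L(F) = 4*F**2 (L(F) = (2*F)*(2*F) = 4*F**2)
x(H) = 7 (x(H) = 8 - 1*1 = 8 - 1 = 7)
L(15)*(x(0)*6 + 185) = (4*15**2)*(7*6 + 185) = (4*225)*(42 + 185) = 900*227 = 204300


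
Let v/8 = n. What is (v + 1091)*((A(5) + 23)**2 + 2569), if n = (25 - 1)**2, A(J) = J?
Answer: 19108747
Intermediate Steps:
n = 576 (n = 24**2 = 576)
v = 4608 (v = 8*576 = 4608)
(v + 1091)*((A(5) + 23)**2 + 2569) = (4608 + 1091)*((5 + 23)**2 + 2569) = 5699*(28**2 + 2569) = 5699*(784 + 2569) = 5699*3353 = 19108747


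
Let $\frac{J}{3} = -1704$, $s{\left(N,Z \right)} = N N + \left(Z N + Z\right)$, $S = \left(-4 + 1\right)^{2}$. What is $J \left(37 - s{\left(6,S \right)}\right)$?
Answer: $316944$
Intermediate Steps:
$S = 9$ ($S = \left(-3\right)^{2} = 9$)
$s{\left(N,Z \right)} = Z + N^{2} + N Z$ ($s{\left(N,Z \right)} = N^{2} + \left(N Z + Z\right) = N^{2} + \left(Z + N Z\right) = Z + N^{2} + N Z$)
$J = -5112$ ($J = 3 \left(-1704\right) = -5112$)
$J \left(37 - s{\left(6,S \right)}\right) = - 5112 \left(37 - \left(9 + 6^{2} + 6 \cdot 9\right)\right) = - 5112 \left(37 - \left(9 + 36 + 54\right)\right) = - 5112 \left(37 - 99\right) = \left(-5112\right) \left(-62\right) = 316944$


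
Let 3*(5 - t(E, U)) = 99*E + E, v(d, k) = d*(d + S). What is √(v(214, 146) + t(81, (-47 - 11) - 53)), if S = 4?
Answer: √43957 ≈ 209.66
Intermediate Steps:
v(d, k) = d*(4 + d) (v(d, k) = d*(d + 4) = d*(4 + d))
t(E, U) = 5 - 100*E/3 (t(E, U) = 5 - (99*E + E)/3 = 5 - 100*E/3)
√(v(214, 146) + t(81, (-47 - 11) - 53)) = √(214*(4 + 214) + (5 - 100/3*81)) = √(214*218 + (5 - 2700)) = √(46652 - 2695) = √43957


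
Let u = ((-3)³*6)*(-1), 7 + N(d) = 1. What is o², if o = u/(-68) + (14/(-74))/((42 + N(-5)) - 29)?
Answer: 9186961/1582564 ≈ 5.8051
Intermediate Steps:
N(d) = -6 (N(d) = -7 + 1 = -6)
u = 162 (u = -27*6*(-1) = -162*(-1) = 162)
o = -3031/1258 (o = 162/(-68) + (14/(-74))/((42 - 6) - 29) = 162*(-1/68) + (14*(-1/74))/(36 - 29) = -81/34 - 7/37/7 = -81/34 - 7/37*⅐ = -81/34 - 1/37 = -3031/1258 ≈ -2.4094)
o² = (-3031/1258)² = 9186961/1582564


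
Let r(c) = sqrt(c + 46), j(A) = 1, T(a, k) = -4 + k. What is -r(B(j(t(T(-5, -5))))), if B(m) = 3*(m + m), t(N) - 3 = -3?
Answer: -2*sqrt(13) ≈ -7.2111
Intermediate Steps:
t(N) = 0 (t(N) = 3 - 3 = 0)
B(m) = 6*m (B(m) = 3*(2*m) = 6*m)
r(c) = sqrt(46 + c)
-r(B(j(t(T(-5, -5))))) = -sqrt(46 + 6*1) = -sqrt(46 + 6) = -sqrt(52) = -2*sqrt(13)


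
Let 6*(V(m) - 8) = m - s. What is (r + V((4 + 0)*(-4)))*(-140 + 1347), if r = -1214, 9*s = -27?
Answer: -8749543/6 ≈ -1.4583e+6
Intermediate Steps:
s = -3 (s = (⅑)*(-27) = -3)
V(m) = 17/2 + m/6 (V(m) = 8 + (m - 1*(-3))/6 = 8 + (m + 3)/6 = 8 + (3 + m)/6 = 8 + (½ + m/6) = 17/2 + m/6)
(r + V((4 + 0)*(-4)))*(-140 + 1347) = (-1214 + (17/2 + ((4 + 0)*(-4))/6))*(-140 + 1347) = (-1214 + (17/2 + (4*(-4))/6))*1207 = (-1214 + (17/2 + (⅙)*(-16)))*1207 = (-1214 + (17/2 - 8/3))*1207 = (-1214 + 35/6)*1207 = -7249/6*1207 = -8749543/6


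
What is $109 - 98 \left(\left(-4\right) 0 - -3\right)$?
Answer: $-185$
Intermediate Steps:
$109 - 98 \left(\left(-4\right) 0 - -3\right) = 109 - 98 \left(0 + 3\right) = 109 - 294 = -185$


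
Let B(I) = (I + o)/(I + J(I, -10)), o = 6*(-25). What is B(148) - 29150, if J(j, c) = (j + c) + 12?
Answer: -4343351/149 ≈ -29150.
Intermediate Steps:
J(j, c) = 12 + c + j (J(j, c) = (c + j) + 12 = 12 + c + j)
o = -150
B(I) = (-150 + I)/(2 + 2*I) (B(I) = (I - 150)/(I + (12 - 10 + I)) = (-150 + I)/(I + (2 + I)) = (-150 + I)/(2 + 2*I))
B(148) - 29150 = (-150 + 148)/(2*(1 + 148)) - 29150 = (1/2)*(-2)/149 - 29150 = (1/2)*(1/149)*(-2) - 29150 = -1/149 - 29150 = -4343351/149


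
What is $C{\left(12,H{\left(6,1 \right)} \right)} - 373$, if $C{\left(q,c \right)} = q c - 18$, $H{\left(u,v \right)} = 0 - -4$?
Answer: $-343$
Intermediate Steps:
$H{\left(u,v \right)} = 4$ ($H{\left(u,v \right)} = 0 + 4 = 4$)
$C{\left(q,c \right)} = -18 + c q$ ($C{\left(q,c \right)} = c q - 18 = -18 + c q$)
$C{\left(12,H{\left(6,1 \right)} \right)} - 373 = \left(-18 + 4 \cdot 12\right) - 373 = \left(-18 + 48\right) - 373 = 30 - 373 = -343$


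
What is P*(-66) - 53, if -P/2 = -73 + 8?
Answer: -8633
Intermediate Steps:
P = 130 (P = -2*(-73 + 8) = -2*(-65) = 130)
P*(-66) - 53 = 130*(-66) - 53 = -8580 - 53 = -8633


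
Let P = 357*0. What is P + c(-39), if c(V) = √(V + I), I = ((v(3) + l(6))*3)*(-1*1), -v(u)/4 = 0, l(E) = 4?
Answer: I*√51 ≈ 7.1414*I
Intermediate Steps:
v(u) = 0 (v(u) = -4*0 = 0)
P = 0
I = -12 (I = ((0 + 4)*3)*(-1*1) = (4*3)*(-1) = 12*(-1) = -12)
c(V) = √(-12 + V) (c(V) = √(V - 12) = √(-12 + V))
P + c(-39) = 0 + √(-12 - 39) = 0 + √(-51) = 0 + I*√51 = I*√51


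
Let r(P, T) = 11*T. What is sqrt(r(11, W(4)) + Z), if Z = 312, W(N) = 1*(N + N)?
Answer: 20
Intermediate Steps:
W(N) = 2*N (W(N) = 1*(2*N) = 2*N)
sqrt(r(11, W(4)) + Z) = sqrt(11*(2*4) + 312) = sqrt(11*8 + 312) = sqrt(88 + 312) = sqrt(400) = 20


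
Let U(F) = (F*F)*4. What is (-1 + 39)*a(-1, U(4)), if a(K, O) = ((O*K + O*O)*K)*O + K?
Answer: -9805862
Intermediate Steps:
U(F) = 4*F² (U(F) = F²*4 = 4*F²)
a(K, O) = K + K*O*(O² + K*O) (a(K, O) = ((K*O + O²)*K)*O + K = ((O² + K*O)*K)*O + K = (K*(O² + K*O))*O + K = K*O*(O² + K*O) + K = K + K*O*(O² + K*O))
(-1 + 39)*a(-1, U(4)) = (-1 + 39)*(-(1 + (4*4²)³ - (4*4²)²)) = 38*(-(1 + (4*16)³ - (4*16)²)) = 38*(-(1 + 64³ - 1*64²)) = 38*(-(1 + 262144 - 1*4096)) = 38*(-(1 + 262144 - 4096)) = 38*(-1*258049) = 38*(-258049) = -9805862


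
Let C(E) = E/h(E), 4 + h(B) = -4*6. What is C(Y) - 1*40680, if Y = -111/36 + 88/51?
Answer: -232363883/5712 ≈ -40680.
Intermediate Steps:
h(B) = -28 (h(B) = -4 - 4*6 = -4 - 24 = -28)
Y = -277/204 (Y = -111*1/36 + 88*(1/51) = -37/12 + 88/51 = -277/204 ≈ -1.3578)
C(E) = -E/28 (C(E) = E/(-28) = E*(-1/28) = -E/28)
C(Y) - 1*40680 = -1/28*(-277/204) - 1*40680 = 277/5712 - 40680 = -232363883/5712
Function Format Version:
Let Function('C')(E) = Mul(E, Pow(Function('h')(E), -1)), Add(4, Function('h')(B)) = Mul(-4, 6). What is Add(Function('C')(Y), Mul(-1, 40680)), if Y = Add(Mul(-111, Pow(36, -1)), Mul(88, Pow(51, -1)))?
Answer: Rational(-232363883, 5712) ≈ -40680.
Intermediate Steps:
Function('h')(B) = -28 (Function('h')(B) = Add(-4, Mul(-4, 6)) = Add(-4, -24) = -28)
Y = Rational(-277, 204) (Y = Add(Mul(-111, Rational(1, 36)), Mul(88, Rational(1, 51))) = Add(Rational(-37, 12), Rational(88, 51)) = Rational(-277, 204) ≈ -1.3578)
Function('C')(E) = Mul(Rational(-1, 28), E) (Function('C')(E) = Mul(E, Pow(-28, -1)) = Mul(E, Rational(-1, 28)) = Mul(Rational(-1, 28), E))
Add(Function('C')(Y), Mul(-1, 40680)) = Add(Mul(Rational(-1, 28), Rational(-277, 204)), Mul(-1, 40680)) = Add(Rational(277, 5712), -40680) = Rational(-232363883, 5712)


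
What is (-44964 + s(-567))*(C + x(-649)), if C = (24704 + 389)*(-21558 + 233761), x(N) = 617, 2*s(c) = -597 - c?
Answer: -239504651299584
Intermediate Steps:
s(c) = -597/2 - c/2 (s(c) = (-597 - c)/2 = -597/2 - c/2)
C = 5324809879 (C = 25093*212203 = 5324809879)
(-44964 + s(-567))*(C + x(-649)) = (-44964 + (-597/2 - ½*(-567)))*(5324809879 + 617) = (-44964 + (-597/2 + 567/2))*5324810496 = (-44964 - 15)*5324810496 = -44979*5324810496 = -239504651299584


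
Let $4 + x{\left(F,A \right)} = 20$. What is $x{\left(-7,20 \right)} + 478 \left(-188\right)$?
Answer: $-89848$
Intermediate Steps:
$x{\left(F,A \right)} = 16$ ($x{\left(F,A \right)} = -4 + 20 = 16$)
$x{\left(-7,20 \right)} + 478 \left(-188\right) = 16 + 478 \left(-188\right) = 16 - 89864 = -89848$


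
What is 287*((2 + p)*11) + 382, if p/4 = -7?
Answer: -81700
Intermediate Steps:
p = -28 (p = 4*(-7) = -28)
287*((2 + p)*11) + 382 = 287*((2 - 28)*11) + 382 = 287*(-26*11) + 382 = 287*(-286) + 382 = -82082 + 382 = -81700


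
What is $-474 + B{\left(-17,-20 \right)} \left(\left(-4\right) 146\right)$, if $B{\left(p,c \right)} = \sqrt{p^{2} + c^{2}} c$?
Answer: $-474 + 11680 \sqrt{689} \approx 3.0611 \cdot 10^{5}$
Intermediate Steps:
$B{\left(p,c \right)} = c \sqrt{c^{2} + p^{2}}$ ($B{\left(p,c \right)} = \sqrt{c^{2} + p^{2}} c = c \sqrt{c^{2} + p^{2}}$)
$-474 + B{\left(-17,-20 \right)} \left(\left(-4\right) 146\right) = -474 + - 20 \sqrt{\left(-20\right)^{2} + \left(-17\right)^{2}} \left(\left(-4\right) 146\right) = -474 + - 20 \sqrt{400 + 289} \left(-584\right) = -474 + - 20 \sqrt{689} \left(-584\right) = -474 + 11680 \sqrt{689}$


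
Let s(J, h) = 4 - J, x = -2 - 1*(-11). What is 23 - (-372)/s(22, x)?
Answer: 7/3 ≈ 2.3333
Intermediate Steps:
x = 9 (x = -2 + 11 = 9)
23 - (-372)/s(22, x) = 23 - (-372)/(4 - 1*22) = 23 - (-372)/(4 - 22) = 23 - (-372)/(-18) = 23 - (-372)*(-1)/18 = 23 - 1*62/3 = 23 - 62/3 = 7/3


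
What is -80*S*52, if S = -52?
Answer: 216320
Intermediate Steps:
-80*S*52 = -80*(-52)*52 = 4160*52 = 216320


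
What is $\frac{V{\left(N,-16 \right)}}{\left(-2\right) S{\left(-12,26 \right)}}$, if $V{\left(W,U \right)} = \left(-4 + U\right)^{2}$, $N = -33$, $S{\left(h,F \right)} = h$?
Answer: $\frac{50}{3} \approx 16.667$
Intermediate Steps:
$\frac{V{\left(N,-16 \right)}}{\left(-2\right) S{\left(-12,26 \right)}} = \frac{\left(-4 - 16\right)^{2}}{\left(-2\right) \left(-12\right)} = \frac{\left(-20\right)^{2}}{24} = 400 \cdot \frac{1}{24} = \frac{50}{3}$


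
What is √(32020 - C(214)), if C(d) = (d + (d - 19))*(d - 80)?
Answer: I*√22786 ≈ 150.95*I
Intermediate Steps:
C(d) = (-80 + d)*(-19 + 2*d) (C(d) = (d + (-19 + d))*(-80 + d) = (-19 + 2*d)*(-80 + d) = (-80 + d)*(-19 + 2*d))
√(32020 - C(214)) = √(32020 - (1520 - 179*214 + 2*214²)) = √(32020 - (1520 - 38306 + 2*45796)) = √(32020 - (1520 - 38306 + 91592)) = √(32020 - 1*54806) = √(32020 - 54806) = √(-22786) = I*√22786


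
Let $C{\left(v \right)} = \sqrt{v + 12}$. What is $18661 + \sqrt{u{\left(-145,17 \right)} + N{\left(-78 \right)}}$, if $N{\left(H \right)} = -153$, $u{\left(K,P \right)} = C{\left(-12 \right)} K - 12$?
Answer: $18661 + i \sqrt{165} \approx 18661.0 + 12.845 i$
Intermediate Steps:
$C{\left(v \right)} = \sqrt{12 + v}$
$u{\left(K,P \right)} = -12$ ($u{\left(K,P \right)} = \sqrt{12 - 12} K - 12 = \sqrt{0} K - 12 = 0 K - 12 = 0 - 12 = -12$)
$18661 + \sqrt{u{\left(-145,17 \right)} + N{\left(-78 \right)}} = 18661 + \sqrt{-12 - 153} = 18661 + \sqrt{-165} = 18661 + i \sqrt{165}$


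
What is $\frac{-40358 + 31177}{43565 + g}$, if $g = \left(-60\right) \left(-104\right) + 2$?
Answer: $- \frac{9181}{49807} \approx -0.18433$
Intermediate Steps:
$g = 6242$ ($g = 6240 + 2 = 6242$)
$\frac{-40358 + 31177}{43565 + g} = \frac{-40358 + 31177}{43565 + 6242} = - \frac{9181}{49807}$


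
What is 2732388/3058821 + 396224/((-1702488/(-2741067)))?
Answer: 46140532673780596/72327861759 ≈ 6.3794e+5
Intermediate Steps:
2732388/3058821 + 396224/((-1702488/(-2741067))) = 2732388*(1/3058821) + 396224/((-1702488*(-1/2741067))) = 910796/1019607 + 396224/(567496/913689) = 910796/1019607 + 396224*(913689/567496) = 910796/1019607 + 45253188792/70937 = 46140532673780596/72327861759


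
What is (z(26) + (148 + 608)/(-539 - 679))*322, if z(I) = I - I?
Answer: -5796/29 ≈ -199.86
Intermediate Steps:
z(I) = 0
(z(26) + (148 + 608)/(-539 - 679))*322 = (0 + (148 + 608)/(-539 - 679))*322 = (0 + 756/(-1218))*322 = (0 + 756*(-1/1218))*322 = (0 - 18/29)*322 = -18/29*322 = -5796/29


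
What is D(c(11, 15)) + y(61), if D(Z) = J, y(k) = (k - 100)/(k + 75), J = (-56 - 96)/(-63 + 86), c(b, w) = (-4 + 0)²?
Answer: -21569/3128 ≈ -6.8955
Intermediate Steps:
c(b, w) = 16 (c(b, w) = (-4)² = 16)
J = -152/23 ≈ -6.6087
y(k) = (-100 + k)/(75 + k)
D(Z) = -152/23
D(c(11, 15)) + y(61) = -152/23 + (-100 + 61)/(75 + 61) = -152/23 - 39/136 = -21569/3128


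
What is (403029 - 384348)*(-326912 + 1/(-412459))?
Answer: -2518904878452729/412459 ≈ -6.1070e+9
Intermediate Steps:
(403029 - 384348)*(-326912 + 1/(-412459)) = 18681*(-326912 - 1/412459) = 18681*(-134837796609/412459) = -2518904878452729/412459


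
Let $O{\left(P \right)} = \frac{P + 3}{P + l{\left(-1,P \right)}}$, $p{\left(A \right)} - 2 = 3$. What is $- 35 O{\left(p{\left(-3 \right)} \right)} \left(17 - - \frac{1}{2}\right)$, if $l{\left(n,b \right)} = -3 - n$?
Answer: $- \frac{4900}{3} \approx -1633.3$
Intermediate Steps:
$p{\left(A \right)} = 5$ ($p{\left(A \right)} = 2 + 3 = 5$)
$O{\left(P \right)} = \frac{3 + P}{-2 + P}$ ($O{\left(P \right)} = \frac{P + 3}{P - 2} = \frac{3 + P}{P + \left(-3 + 1\right)} = \frac{3 + P}{P - 2} = \frac{3 + P}{-2 + P}$)
$- 35 O{\left(p{\left(-3 \right)} \right)} \left(17 - - \frac{1}{2}\right) = - 35 \frac{3 + 5}{-2 + 5} \left(17 - - \frac{1}{2}\right) = - 35 \cdot \frac{1}{3} \cdot 8 \left(17 - \left(-1\right) \frac{1}{2}\right) = - 35 \cdot \frac{1}{3} \cdot 8 \left(17 - - \frac{1}{2}\right) = \left(-35\right) \frac{8}{3} \left(17 + \frac{1}{2}\right) = \left(- \frac{280}{3}\right) \frac{35}{2} = - \frac{4900}{3}$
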